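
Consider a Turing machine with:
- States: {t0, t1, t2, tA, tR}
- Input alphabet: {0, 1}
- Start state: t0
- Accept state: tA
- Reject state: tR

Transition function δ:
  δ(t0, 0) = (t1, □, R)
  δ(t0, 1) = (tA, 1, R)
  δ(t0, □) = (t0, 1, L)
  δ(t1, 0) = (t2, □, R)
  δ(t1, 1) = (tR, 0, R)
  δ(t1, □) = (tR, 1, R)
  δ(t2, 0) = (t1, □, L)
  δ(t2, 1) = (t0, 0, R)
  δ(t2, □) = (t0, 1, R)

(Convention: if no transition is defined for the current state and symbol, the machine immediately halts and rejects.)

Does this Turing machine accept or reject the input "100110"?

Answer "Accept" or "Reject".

Execution trace:
Initial: [t0]100110
Step 1: δ(t0, 1) = (tA, 1, R) → 1[tA]00110

The machine reaches the accept state tA and halts.

Answer: Accept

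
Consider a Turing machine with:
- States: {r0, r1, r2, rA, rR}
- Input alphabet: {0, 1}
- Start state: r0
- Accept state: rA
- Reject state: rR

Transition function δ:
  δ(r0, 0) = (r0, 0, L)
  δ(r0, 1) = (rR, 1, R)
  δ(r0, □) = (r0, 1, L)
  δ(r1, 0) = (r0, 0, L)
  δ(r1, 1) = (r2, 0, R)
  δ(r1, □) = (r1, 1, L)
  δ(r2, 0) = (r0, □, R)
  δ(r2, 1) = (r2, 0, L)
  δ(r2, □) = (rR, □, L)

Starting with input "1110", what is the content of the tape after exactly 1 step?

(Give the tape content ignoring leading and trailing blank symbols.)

Execution trace:
Initial: [r0]1110
Step 1: δ(r0, 1) = (rR, 1, R) → 1[rR]110

The machine reaches the reject state rR and halts.

After 1 step, the tape (ignoring leading/trailing blanks) is: 1110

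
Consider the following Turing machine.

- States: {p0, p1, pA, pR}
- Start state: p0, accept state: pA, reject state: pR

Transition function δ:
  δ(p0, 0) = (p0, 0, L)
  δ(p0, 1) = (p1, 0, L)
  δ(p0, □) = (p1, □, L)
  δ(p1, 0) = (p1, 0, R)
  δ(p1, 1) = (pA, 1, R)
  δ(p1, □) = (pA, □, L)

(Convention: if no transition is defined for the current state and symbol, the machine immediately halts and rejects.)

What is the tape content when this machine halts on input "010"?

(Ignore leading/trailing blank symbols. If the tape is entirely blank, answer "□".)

Execution trace:
Initial: [p0]010
Step 1: δ(p0, 0) = (p0, 0, L) → [p0]□010
Step 2: δ(p0, □) = (p1, □, L) → [p1]□□010
Step 3: δ(p1, □) = (pA, □, L) → [pA]□□□010

The machine reaches the accept state pA and halts.

Final tape (ignoring leading/trailing blanks): 010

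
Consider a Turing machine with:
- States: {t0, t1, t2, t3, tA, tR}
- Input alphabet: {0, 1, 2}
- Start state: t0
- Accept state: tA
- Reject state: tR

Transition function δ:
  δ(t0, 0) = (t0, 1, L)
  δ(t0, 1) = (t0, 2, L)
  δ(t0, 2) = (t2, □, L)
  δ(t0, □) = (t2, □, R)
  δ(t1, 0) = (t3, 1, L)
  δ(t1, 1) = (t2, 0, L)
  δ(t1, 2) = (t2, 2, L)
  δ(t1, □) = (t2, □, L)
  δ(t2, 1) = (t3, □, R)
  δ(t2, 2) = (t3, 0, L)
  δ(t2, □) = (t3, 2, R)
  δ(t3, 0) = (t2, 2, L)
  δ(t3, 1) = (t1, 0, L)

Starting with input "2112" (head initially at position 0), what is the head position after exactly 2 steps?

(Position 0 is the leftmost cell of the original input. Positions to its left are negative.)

Execution trace (head position shown):
Step 0: [t0]2112  (head at position 0)
Step 1: move left → [t2]□□112  (head at position -1)
Step 2: move right → 2[t3]□112  (head at position 0)

After 2 steps, the head is at position 0.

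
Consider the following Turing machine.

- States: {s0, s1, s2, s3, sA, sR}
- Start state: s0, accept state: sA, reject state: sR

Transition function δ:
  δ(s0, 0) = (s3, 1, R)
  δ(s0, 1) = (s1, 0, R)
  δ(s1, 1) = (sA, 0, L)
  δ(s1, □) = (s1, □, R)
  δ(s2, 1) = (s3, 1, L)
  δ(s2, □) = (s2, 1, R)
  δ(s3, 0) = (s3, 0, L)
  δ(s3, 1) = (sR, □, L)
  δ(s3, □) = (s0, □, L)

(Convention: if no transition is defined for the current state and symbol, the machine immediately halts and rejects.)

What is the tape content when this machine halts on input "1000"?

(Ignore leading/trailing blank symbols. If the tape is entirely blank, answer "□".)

Execution trace:
Initial: [s0]1000
Step 1: δ(s0, 1) = (s1, 0, R) → 0[s1]000

No transition is defined for δ(s1, 0). By convention the machine halts and rejects.

Final tape (ignoring leading/trailing blanks): 0000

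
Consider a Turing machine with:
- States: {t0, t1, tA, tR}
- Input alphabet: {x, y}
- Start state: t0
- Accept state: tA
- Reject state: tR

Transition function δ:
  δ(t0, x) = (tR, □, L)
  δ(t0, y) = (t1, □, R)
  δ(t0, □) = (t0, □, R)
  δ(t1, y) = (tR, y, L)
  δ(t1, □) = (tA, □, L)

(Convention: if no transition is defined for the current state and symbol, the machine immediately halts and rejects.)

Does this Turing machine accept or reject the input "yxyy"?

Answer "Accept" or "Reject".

Execution trace:
Initial: [t0]yxyy
Step 1: δ(t0, y) = (t1, □, R) → □[t1]xyy

No transition is defined for δ(t1, x). By convention the machine halts and rejects.

Answer: Reject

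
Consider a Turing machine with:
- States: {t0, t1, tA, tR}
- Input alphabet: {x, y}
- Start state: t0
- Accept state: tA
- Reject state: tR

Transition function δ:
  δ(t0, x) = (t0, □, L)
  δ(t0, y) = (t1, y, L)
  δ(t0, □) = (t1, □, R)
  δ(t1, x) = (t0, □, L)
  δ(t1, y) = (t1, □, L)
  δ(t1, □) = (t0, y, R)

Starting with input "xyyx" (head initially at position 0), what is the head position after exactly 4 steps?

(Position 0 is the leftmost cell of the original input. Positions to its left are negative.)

Execution trace (head position shown):
Step 0: [t0]xyyx  (head at position 0)
Step 1: move left → [t0]□□yyx  (head at position -1)
Step 2: move right → □[t1]□yyx  (head at position 0)
Step 3: move right → □y[t0]yyx  (head at position 1)
Step 4: move left → □[t1]yyyx  (head at position 0)

After 4 steps, the head is at position 0.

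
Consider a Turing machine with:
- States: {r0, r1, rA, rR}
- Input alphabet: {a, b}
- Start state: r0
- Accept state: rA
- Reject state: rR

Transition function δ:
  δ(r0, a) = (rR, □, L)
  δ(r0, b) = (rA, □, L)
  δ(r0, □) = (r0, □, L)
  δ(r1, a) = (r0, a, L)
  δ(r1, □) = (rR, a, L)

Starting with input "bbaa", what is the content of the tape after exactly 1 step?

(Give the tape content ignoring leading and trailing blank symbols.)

Execution trace:
Initial: [r0]bbaa
Step 1: δ(r0, b) = (rA, □, L) → [rA]□□baa

The machine reaches the accept state rA and halts.

After 1 step, the tape (ignoring leading/trailing blanks) is: baa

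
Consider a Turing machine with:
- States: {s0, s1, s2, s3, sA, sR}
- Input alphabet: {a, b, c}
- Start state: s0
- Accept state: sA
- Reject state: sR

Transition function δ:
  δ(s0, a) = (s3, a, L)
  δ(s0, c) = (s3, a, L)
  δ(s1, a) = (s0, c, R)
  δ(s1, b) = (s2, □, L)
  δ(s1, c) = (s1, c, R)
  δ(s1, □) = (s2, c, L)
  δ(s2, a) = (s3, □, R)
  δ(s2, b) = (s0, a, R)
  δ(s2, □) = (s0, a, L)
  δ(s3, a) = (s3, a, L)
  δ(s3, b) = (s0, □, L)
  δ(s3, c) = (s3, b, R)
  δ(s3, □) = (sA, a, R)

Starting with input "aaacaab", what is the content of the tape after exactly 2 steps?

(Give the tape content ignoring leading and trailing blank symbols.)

Execution trace:
Initial: [s0]aaacaab
Step 1: δ(s0, a) = (s3, a, L) → [s3]□aaacaab
Step 2: δ(s3, □) = (sA, a, R) → a[sA]aaacaab

The machine reaches the accept state sA and halts.

After 2 steps, the tape (ignoring leading/trailing blanks) is: aaaacaab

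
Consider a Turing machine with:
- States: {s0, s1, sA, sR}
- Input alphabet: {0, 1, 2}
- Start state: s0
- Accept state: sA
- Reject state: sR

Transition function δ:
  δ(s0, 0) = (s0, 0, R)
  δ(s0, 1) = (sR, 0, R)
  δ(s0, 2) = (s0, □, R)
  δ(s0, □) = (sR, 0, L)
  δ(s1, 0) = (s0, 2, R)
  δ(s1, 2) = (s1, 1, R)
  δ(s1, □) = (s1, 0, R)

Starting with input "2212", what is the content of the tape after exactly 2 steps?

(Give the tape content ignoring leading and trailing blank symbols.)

Execution trace:
Initial: [s0]2212
Step 1: δ(s0, 2) = (s0, □, R) → □[s0]212
Step 2: δ(s0, 2) = (s0, □, R) → □□[s0]12

After 2 steps, the tape (ignoring leading/trailing blanks) is: 12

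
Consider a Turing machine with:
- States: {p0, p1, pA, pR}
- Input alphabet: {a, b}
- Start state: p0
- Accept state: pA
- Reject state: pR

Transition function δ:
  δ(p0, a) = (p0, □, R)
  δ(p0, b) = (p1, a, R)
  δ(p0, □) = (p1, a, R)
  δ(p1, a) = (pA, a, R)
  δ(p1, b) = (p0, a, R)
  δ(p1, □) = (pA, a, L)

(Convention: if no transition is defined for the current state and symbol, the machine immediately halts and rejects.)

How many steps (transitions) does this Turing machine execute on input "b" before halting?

Execution trace:
Initial: [p0]b
Step 1: δ(p0, b) = (p1, a, R) → a[p1]□
Step 2: δ(p1, □) = (pA, a, L) → [pA]aa

The machine reaches the accept state pA and halts.

The machine executed 2 steps before halting.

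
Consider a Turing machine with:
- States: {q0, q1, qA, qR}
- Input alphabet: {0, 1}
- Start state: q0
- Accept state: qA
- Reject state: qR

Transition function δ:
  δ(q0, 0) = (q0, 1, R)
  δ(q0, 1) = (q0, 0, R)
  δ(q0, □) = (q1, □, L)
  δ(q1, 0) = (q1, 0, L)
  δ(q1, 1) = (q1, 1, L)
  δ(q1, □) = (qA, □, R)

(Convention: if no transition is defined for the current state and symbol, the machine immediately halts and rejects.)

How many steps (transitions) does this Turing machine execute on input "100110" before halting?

Execution trace:
Initial: [q0]100110
Step 1: δ(q0, 1) = (q0, 0, R) → 0[q0]00110
Step 2: δ(q0, 0) = (q0, 1, R) → 01[q0]0110
Step 3: δ(q0, 0) = (q0, 1, R) → 011[q0]110
Step 4: δ(q0, 1) = (q0, 0, R) → 0110[q0]10
Step 5: δ(q0, 1) = (q0, 0, R) → 01100[q0]0
Step 6: δ(q0, 0) = (q0, 1, R) → 011001[q0]□
Step 7: δ(q0, □) = (q1, □, L) → 01100[q1]1□
Step 8: δ(q1, 1) = (q1, 1, L) → 0110[q1]01□
Step 9: δ(q1, 0) = (q1, 0, L) → 011[q1]001□
Step 10: δ(q1, 0) = (q1, 0, L) → 01[q1]1001□
Step 11: δ(q1, 1) = (q1, 1, L) → 0[q1]11001□
Step 12: δ(q1, 1) = (q1, 1, L) → [q1]011001□
Step 13: δ(q1, 0) = (q1, 0, L) → [q1]□011001□
Step 14: δ(q1, □) = (qA, □, R) → □[qA]011001□

The machine reaches the accept state qA and halts.

The machine executed 14 steps before halting.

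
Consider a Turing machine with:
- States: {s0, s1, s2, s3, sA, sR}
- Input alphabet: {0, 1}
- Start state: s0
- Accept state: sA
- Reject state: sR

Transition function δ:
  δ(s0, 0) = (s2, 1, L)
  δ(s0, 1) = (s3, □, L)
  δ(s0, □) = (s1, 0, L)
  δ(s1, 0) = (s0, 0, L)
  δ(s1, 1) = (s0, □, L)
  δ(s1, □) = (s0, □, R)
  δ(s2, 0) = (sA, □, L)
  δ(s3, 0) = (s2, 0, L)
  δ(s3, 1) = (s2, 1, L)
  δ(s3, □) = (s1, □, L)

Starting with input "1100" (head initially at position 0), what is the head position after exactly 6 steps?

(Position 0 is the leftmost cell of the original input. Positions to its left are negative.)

Execution trace (head position shown):
Step 0: [s0]1100  (head at position 0)
Step 1: move left → [s3]□□100  (head at position -1)
Step 2: move left → [s1]□□□100  (head at position -2)
Step 3: move right → □[s0]□□100  (head at position -1)
Step 4: move left → [s1]□0□100  (head at position -2)
Step 5: move right → □[s0]0□100  (head at position -1)
Step 6: move left → [s2]□1□100  (head at position -2)

After 6 steps, the head is at position -2.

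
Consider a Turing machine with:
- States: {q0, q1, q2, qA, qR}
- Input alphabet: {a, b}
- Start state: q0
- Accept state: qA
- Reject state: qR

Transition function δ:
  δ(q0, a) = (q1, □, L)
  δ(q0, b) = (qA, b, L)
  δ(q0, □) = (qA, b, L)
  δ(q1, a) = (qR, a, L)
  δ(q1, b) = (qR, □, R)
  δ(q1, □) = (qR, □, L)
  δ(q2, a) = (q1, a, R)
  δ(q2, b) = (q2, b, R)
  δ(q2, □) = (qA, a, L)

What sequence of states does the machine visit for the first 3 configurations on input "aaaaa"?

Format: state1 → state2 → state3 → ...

Execution trace:
Initial: [q0]aaaaa
Step 1: δ(q0, a) = (q1, □, L) → [q1]□□aaaa
Step 2: δ(q1, □) = (qR, □, L) → [qR]□□□aaaa

The machine reaches the reject state qR and halts.

State sequence: q0 → q1 → qR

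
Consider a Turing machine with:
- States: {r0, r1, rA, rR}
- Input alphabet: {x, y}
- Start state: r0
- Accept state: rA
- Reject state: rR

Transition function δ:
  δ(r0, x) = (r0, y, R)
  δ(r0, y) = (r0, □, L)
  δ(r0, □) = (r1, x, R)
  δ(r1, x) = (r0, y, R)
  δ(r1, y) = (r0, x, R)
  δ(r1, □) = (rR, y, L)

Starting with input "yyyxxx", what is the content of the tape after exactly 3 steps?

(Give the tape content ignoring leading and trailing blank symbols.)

Execution trace:
Initial: [r0]yyyxxx
Step 1: δ(r0, y) = (r0, □, L) → [r0]□□yyxxx
Step 2: δ(r0, □) = (r1, x, R) → x[r1]□yyxxx
Step 3: δ(r1, □) = (rR, y, L) → [rR]xyyyxxx

The machine reaches the reject state rR and halts.

After 3 steps, the tape (ignoring leading/trailing blanks) is: xyyyxxx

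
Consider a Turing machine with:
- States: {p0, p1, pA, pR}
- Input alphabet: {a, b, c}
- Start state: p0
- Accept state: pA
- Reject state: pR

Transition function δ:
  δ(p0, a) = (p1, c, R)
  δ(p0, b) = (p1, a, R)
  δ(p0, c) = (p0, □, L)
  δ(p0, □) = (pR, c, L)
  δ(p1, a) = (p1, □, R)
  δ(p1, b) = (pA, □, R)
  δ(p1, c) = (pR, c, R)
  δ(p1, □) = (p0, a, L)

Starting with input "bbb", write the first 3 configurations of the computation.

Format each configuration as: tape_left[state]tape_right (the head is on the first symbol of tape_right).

Transitions applied:
Step 1: δ(p0, b) = (p1, a, R)
Step 2: δ(p1, b) = (pA, □, R)

The first 3 configurations are:
[p0]bbb ⊢ a[p1]bb ⊢ a□[pA]b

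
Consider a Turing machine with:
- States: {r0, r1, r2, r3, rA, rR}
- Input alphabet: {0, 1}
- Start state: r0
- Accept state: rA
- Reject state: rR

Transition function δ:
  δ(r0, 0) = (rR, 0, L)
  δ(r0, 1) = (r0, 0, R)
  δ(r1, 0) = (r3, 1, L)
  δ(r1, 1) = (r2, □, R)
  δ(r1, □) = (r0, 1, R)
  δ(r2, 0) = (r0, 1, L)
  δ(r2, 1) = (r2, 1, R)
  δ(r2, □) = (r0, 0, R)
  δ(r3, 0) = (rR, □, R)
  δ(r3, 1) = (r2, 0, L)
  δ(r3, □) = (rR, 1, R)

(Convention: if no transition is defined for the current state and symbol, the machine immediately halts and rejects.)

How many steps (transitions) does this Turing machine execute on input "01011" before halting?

Execution trace:
Initial: [r0]01011
Step 1: δ(r0, 0) = (rR, 0, L) → [rR]□01011

The machine reaches the reject state rR and halts.

The machine executed 1 step before halting.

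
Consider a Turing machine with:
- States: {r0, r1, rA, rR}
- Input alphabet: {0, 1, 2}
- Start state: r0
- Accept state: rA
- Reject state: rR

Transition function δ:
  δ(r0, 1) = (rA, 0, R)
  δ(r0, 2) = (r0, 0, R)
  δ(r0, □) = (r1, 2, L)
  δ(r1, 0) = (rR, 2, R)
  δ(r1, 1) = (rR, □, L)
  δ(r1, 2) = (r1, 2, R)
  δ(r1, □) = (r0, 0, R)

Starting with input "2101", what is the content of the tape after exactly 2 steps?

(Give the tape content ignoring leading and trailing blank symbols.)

Execution trace:
Initial: [r0]2101
Step 1: δ(r0, 2) = (r0, 0, R) → 0[r0]101
Step 2: δ(r0, 1) = (rA, 0, R) → 00[rA]01

The machine reaches the accept state rA and halts.

After 2 steps, the tape (ignoring leading/trailing blanks) is: 0001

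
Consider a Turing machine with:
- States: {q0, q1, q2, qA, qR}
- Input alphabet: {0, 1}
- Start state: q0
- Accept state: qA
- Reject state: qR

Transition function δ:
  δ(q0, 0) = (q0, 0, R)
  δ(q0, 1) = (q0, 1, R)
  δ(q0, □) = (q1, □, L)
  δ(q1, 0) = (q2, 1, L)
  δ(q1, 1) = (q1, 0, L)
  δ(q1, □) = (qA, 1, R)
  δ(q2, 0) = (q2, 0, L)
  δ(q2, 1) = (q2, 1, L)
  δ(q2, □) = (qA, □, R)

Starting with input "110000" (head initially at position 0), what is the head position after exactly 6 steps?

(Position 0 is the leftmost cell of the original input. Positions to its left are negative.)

Execution trace (head position shown):
Step 0: [q0]110000  (head at position 0)
Step 1: move right → 1[q0]10000  (head at position 1)
Step 2: move right → 11[q0]0000  (head at position 2)
Step 3: move right → 110[q0]000  (head at position 3)
Step 4: move right → 1100[q0]00  (head at position 4)
Step 5: move right → 11000[q0]0  (head at position 5)
Step 6: move right → 110000[q0]□  (head at position 6)

After 6 steps, the head is at position 6.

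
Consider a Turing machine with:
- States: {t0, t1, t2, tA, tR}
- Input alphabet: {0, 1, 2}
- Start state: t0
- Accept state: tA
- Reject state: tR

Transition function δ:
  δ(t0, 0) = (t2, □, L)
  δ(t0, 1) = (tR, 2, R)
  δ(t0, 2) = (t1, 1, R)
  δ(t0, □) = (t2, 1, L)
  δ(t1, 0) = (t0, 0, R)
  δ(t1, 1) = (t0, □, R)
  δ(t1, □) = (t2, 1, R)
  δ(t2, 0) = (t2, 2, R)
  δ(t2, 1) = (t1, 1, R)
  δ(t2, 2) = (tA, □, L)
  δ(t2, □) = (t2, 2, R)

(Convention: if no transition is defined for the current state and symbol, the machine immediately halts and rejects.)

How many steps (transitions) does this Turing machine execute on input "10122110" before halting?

Execution trace:
Initial: [t0]10122110
Step 1: δ(t0, 1) = (tR, 2, R) → 2[tR]0122110

The machine reaches the reject state tR and halts.

The machine executed 1 step before halting.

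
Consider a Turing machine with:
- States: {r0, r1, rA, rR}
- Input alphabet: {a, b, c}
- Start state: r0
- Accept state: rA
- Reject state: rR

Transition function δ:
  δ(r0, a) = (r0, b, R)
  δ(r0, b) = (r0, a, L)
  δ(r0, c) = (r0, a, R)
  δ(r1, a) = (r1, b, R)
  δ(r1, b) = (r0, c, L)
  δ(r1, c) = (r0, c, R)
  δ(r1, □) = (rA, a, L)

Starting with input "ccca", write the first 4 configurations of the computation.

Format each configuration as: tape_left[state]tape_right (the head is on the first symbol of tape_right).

Transitions applied:
Step 1: δ(r0, c) = (r0, a, R)
Step 2: δ(r0, c) = (r0, a, R)
Step 3: δ(r0, c) = (r0, a, R)

The first 4 configurations are:
[r0]ccca ⊢ a[r0]cca ⊢ aa[r0]ca ⊢ aaa[r0]a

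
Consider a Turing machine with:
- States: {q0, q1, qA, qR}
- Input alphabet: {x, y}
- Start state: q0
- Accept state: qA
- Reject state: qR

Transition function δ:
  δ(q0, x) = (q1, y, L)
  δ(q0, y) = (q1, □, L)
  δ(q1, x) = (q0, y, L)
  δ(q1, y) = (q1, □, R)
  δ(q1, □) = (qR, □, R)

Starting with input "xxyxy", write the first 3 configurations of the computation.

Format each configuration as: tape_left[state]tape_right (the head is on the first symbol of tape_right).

Transitions applied:
Step 1: δ(q0, x) = (q1, y, L)
Step 2: δ(q1, □) = (qR, □, R)

The first 3 configurations are:
[q0]xxyxy ⊢ [q1]□yxyxy ⊢ □[qR]yxyxy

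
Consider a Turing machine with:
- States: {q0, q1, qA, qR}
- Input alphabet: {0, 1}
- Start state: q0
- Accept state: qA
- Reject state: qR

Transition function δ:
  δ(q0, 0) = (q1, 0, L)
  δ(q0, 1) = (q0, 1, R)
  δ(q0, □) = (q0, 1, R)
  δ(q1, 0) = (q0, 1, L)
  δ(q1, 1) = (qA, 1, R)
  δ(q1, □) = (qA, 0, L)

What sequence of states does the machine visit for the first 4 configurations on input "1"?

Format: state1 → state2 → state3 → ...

Execution trace:
Initial: [q0]1
Step 1: δ(q0, 1) = (q0, 1, R) → 1[q0]□
Step 2: δ(q0, □) = (q0, 1, R) → 11[q0]□
Step 3: δ(q0, □) = (q0, 1, R) → 111[q0]□

State sequence: q0 → q0 → q0 → q0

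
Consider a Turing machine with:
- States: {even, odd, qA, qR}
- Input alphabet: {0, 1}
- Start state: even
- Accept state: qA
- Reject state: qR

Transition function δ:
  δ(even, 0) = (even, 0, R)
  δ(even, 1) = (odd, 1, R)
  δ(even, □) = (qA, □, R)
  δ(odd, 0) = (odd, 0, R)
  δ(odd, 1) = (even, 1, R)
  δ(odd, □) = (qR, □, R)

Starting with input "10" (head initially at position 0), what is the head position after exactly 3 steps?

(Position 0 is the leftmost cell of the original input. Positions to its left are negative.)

Execution trace (head position shown):
Step 0: [even]10  (head at position 0)
Step 1: move right → 1[odd]0  (head at position 1)
Step 2: move right → 10[odd]□  (head at position 2)
Step 3: move right → 10□[qR]□  (head at position 3)

After 3 steps, the head is at position 3.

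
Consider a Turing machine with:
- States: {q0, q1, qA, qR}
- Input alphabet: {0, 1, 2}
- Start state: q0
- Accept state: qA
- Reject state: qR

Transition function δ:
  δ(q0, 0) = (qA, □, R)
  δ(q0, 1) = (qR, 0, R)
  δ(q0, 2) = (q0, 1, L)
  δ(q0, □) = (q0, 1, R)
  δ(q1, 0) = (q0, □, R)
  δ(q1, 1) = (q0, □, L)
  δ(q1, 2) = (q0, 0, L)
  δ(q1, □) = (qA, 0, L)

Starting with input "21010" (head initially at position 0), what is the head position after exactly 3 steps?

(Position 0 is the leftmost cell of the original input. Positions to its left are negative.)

Execution trace (head position shown):
Step 0: [q0]21010  (head at position 0)
Step 1: move left → [q0]□11010  (head at position -1)
Step 2: move right → 1[q0]11010  (head at position 0)
Step 3: move right → 10[qR]1010  (head at position 1)

After 3 steps, the head is at position 1.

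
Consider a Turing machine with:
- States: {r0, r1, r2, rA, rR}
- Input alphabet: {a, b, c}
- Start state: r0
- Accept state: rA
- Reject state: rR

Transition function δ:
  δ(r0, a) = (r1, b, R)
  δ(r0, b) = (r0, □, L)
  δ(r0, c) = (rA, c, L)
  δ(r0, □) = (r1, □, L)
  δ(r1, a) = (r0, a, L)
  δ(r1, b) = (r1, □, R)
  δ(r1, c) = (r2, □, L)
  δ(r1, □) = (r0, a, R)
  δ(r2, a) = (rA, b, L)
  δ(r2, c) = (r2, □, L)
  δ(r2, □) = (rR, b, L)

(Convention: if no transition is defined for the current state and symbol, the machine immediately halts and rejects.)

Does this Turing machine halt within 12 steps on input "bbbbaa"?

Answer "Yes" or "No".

Execution trace:
Initial: [r0]bbbbaa
Step 1: δ(r0, b) = (r0, □, L) → [r0]□□bbbaa
Step 2: δ(r0, □) = (r1, □, L) → [r1]□□□bbbaa
Step 3: δ(r1, □) = (r0, a, R) → a[r0]□□bbbaa
Step 4: δ(r0, □) = (r1, □, L) → [r1]a□□bbbaa
Step 5: δ(r1, a) = (r0, a, L) → [r0]□a□□bbbaa
Step 6: δ(r0, □) = (r1, □, L) → [r1]□□a□□bbbaa
Step 7: δ(r1, □) = (r0, a, R) → a[r0]□a□□bbbaa
Step 8: δ(r0, □) = (r1, □, L) → [r1]a□a□□bbbaa
Step 9: δ(r1, a) = (r0, a, L) → [r0]□a□a□□bbbaa
Step 10: δ(r0, □) = (r1, □, L) → [r1]□□a□a□□bbbaa
Step 11: δ(r1, □) = (r0, a, R) → a[r0]□a□a□□bbbaa
Step 12: δ(r0, □) = (r1, □, L) → [r1]a□a□a□□bbbaa

The machine has not reached a halting state after 12 steps.
The machine did not halt within the 12-step bound.

Answer: No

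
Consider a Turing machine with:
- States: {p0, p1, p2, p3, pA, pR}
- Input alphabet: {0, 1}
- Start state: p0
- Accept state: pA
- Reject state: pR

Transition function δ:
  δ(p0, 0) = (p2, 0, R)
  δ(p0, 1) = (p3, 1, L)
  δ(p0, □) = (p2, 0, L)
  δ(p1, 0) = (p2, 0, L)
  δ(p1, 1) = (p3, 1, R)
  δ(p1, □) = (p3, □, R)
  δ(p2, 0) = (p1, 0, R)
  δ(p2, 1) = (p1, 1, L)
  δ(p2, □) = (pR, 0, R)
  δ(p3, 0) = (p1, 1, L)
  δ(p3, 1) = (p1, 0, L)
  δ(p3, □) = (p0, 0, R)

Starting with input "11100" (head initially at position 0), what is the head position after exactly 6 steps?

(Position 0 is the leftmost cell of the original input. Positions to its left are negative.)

Execution trace (head position shown):
Step 0: [p0]11100  (head at position 0)
Step 1: move left → [p3]□11100  (head at position -1)
Step 2: move right → 0[p0]11100  (head at position 0)
Step 3: move left → [p3]011100  (head at position -1)
Step 4: move left → [p1]□111100  (head at position -2)
Step 5: move right → □[p3]111100  (head at position -1)
Step 6: move left → [p1]□011100  (head at position -2)

After 6 steps, the head is at position -2.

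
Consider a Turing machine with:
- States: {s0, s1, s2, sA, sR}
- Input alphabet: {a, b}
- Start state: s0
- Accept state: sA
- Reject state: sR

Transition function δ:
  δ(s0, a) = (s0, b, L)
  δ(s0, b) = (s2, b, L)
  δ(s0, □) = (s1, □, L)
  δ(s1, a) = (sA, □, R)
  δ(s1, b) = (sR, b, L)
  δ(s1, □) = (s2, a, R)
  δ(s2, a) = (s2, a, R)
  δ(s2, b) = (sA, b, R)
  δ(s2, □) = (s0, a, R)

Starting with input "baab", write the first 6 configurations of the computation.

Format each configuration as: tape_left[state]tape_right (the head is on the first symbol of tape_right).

Transitions applied:
Step 1: δ(s0, b) = (s2, b, L)
Step 2: δ(s2, □) = (s0, a, R)
Step 3: δ(s0, b) = (s2, b, L)
Step 4: δ(s2, a) = (s2, a, R)
Step 5: δ(s2, b) = (sA, b, R)

The first 6 configurations are:
[s0]baab ⊢ [s2]□baab ⊢ a[s0]baab ⊢ [s2]abaab ⊢ a[s2]baab ⊢ ab[sA]aab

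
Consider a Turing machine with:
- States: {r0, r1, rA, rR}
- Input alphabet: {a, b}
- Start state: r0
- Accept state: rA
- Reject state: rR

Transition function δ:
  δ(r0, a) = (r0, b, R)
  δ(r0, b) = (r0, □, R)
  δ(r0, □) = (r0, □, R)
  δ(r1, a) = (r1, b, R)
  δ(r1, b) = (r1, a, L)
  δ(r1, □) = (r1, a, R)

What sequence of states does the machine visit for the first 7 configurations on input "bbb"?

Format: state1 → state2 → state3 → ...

Execution trace:
Initial: [r0]bbb
Step 1: δ(r0, b) = (r0, □, R) → □[r0]bb
Step 2: δ(r0, b) = (r0, □, R) → □□[r0]b
Step 3: δ(r0, b) = (r0, □, R) → □□□[r0]□
Step 4: δ(r0, □) = (r0, □, R) → □□□□[r0]□
Step 5: δ(r0, □) = (r0, □, R) → □□□□□[r0]□
Step 6: δ(r0, □) = (r0, □, R) → □□□□□□[r0]□

State sequence: r0 → r0 → r0 → r0 → r0 → r0 → r0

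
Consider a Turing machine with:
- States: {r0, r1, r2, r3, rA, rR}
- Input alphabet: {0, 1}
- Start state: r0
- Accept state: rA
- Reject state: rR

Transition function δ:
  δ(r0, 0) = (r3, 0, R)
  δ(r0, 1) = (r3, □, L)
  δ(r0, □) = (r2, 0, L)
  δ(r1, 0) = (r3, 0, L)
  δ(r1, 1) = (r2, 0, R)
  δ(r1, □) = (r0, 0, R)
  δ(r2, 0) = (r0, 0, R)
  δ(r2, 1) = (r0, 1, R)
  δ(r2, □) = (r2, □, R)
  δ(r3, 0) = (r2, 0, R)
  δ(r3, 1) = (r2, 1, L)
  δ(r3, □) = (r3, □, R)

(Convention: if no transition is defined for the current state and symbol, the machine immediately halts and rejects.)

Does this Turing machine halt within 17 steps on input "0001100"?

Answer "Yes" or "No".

Execution trace:
Initial: [r0]0001100
Step 1: δ(r0, 0) = (r3, 0, R) → 0[r3]001100
Step 2: δ(r3, 0) = (r2, 0, R) → 00[r2]01100
Step 3: δ(r2, 0) = (r0, 0, R) → 000[r0]1100
Step 4: δ(r0, 1) = (r3, □, L) → 00[r3]0□100
Step 5: δ(r3, 0) = (r2, 0, R) → 000[r2]□100
Step 6: δ(r2, □) = (r2, □, R) → 000□[r2]100
Step 7: δ(r2, 1) = (r0, 1, R) → 000□1[r0]00
Step 8: δ(r0, 0) = (r3, 0, R) → 000□10[r3]0
Step 9: δ(r3, 0) = (r2, 0, R) → 000□100[r2]□
Step 10: δ(r2, □) = (r2, □, R) → 000□100□[r2]□
Step 11: δ(r2, □) = (r2, □, R) → 000□100□□[r2]□
Step 12: δ(r2, □) = (r2, □, R) → 000□100□□□[r2]□
Step 13: δ(r2, □) = (r2, □, R) → 000□100□□□□[r2]□
Step 14: δ(r2, □) = (r2, □, R) → 000□100□□□□□[r2]□
Step 15: δ(r2, □) = (r2, □, R) → 000□100□□□□□□[r2]□
Step 16: δ(r2, □) = (r2, □, R) → 000□100□□□□□□□[r2]□
Step 17: δ(r2, □) = (r2, □, R) → 000□100□□□□□□□□[r2]□

The machine has not reached a halting state after 17 steps.
The machine did not halt within the 17-step bound.

Answer: No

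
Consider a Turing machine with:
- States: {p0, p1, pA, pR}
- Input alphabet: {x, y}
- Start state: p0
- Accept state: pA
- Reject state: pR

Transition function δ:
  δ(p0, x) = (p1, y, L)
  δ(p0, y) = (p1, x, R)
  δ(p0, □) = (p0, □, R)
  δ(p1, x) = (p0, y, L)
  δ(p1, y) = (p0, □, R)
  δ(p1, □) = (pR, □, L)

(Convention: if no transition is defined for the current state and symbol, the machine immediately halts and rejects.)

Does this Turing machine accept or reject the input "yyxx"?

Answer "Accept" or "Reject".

Execution trace:
Initial: [p0]yyxx
Step 1: δ(p0, y) = (p1, x, R) → x[p1]yxx
Step 2: δ(p1, y) = (p0, □, R) → x□[p0]xx
Step 3: δ(p0, x) = (p1, y, L) → x[p1]□yx
Step 4: δ(p1, □) = (pR, □, L) → [pR]x□yx

The machine reaches the reject state pR and halts.

Answer: Reject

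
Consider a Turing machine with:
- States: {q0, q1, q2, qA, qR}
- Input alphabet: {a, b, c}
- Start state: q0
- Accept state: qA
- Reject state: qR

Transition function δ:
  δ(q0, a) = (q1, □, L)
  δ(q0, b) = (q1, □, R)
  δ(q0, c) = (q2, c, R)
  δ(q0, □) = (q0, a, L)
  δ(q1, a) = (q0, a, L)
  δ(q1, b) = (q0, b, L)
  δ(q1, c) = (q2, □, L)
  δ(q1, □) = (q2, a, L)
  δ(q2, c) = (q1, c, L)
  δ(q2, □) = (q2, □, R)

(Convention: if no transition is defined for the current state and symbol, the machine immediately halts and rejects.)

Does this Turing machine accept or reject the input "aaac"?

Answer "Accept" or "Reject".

Execution trace:
Initial: [q0]aaac
Step 1: δ(q0, a) = (q1, □, L) → [q1]□□aac
Step 2: δ(q1, □) = (q2, a, L) → [q2]□a□aac
Step 3: δ(q2, □) = (q2, □, R) → □[q2]a□aac

No transition is defined for δ(q2, a). By convention the machine halts and rejects.

Answer: Reject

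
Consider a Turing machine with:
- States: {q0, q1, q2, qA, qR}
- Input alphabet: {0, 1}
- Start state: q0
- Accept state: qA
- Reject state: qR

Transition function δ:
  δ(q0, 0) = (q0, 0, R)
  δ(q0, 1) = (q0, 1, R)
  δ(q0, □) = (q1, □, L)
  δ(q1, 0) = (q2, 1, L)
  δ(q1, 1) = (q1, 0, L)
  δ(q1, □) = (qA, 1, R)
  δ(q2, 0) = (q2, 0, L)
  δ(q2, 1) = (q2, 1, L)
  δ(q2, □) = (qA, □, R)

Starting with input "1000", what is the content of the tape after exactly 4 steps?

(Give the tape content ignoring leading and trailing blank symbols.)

Execution trace:
Initial: [q0]1000
Step 1: δ(q0, 1) = (q0, 1, R) → 1[q0]000
Step 2: δ(q0, 0) = (q0, 0, R) → 10[q0]00
Step 3: δ(q0, 0) = (q0, 0, R) → 100[q0]0
Step 4: δ(q0, 0) = (q0, 0, R) → 1000[q0]□

After 4 steps, the tape (ignoring leading/trailing blanks) is: 1000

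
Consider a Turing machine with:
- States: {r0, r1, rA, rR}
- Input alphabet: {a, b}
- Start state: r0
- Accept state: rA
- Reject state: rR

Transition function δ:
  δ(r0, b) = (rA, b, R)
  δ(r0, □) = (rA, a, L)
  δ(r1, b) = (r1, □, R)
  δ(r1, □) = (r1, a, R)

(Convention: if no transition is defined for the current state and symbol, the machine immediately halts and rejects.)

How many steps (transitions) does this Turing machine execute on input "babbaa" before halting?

Execution trace:
Initial: [r0]babbaa
Step 1: δ(r0, b) = (rA, b, R) → b[rA]abbaa

The machine reaches the accept state rA and halts.

The machine executed 1 step before halting.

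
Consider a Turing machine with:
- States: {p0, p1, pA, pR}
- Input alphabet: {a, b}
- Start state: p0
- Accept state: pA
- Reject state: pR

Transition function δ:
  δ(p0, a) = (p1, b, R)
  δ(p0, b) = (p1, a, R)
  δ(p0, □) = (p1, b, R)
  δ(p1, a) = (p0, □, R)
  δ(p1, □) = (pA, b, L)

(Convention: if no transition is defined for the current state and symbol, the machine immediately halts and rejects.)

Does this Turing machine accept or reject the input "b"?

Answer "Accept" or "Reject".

Execution trace:
Initial: [p0]b
Step 1: δ(p0, b) = (p1, a, R) → a[p1]□
Step 2: δ(p1, □) = (pA, b, L) → [pA]ab

The machine reaches the accept state pA and halts.

Answer: Accept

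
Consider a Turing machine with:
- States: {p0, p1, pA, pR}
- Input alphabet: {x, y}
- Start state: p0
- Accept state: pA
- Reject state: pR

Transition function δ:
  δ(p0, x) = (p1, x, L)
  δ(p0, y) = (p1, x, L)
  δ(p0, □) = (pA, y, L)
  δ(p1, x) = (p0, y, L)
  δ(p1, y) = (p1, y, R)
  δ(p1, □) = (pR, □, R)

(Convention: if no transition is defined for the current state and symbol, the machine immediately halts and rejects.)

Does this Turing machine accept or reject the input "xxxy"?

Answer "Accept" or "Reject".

Execution trace:
Initial: [p0]xxxy
Step 1: δ(p0, x) = (p1, x, L) → [p1]□xxxy
Step 2: δ(p1, □) = (pR, □, R) → □[pR]xxxy

The machine reaches the reject state pR and halts.

Answer: Reject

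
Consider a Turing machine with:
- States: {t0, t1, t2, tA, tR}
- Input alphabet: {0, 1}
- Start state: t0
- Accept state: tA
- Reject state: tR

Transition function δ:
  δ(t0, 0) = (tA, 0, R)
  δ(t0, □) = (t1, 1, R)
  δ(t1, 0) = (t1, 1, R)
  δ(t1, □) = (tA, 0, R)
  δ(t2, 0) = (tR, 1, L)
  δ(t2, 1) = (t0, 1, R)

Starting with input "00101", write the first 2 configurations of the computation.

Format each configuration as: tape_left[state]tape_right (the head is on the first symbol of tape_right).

Transitions applied:
Step 1: δ(t0, 0) = (tA, 0, R)

The first 2 configurations are:
[t0]00101 ⊢ 0[tA]0101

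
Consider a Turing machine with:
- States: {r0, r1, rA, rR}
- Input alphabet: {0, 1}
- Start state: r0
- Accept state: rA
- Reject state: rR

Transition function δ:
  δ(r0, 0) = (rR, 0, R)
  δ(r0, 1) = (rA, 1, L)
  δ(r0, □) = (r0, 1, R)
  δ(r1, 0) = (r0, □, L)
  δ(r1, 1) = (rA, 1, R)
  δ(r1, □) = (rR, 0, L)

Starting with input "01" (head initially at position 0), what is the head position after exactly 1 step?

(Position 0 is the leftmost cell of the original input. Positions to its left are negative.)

Execution trace (head position shown):
Step 0: [r0]01  (head at position 0)
Step 1: move right → 0[rR]1  (head at position 1)

After 1 step, the head is at position 1.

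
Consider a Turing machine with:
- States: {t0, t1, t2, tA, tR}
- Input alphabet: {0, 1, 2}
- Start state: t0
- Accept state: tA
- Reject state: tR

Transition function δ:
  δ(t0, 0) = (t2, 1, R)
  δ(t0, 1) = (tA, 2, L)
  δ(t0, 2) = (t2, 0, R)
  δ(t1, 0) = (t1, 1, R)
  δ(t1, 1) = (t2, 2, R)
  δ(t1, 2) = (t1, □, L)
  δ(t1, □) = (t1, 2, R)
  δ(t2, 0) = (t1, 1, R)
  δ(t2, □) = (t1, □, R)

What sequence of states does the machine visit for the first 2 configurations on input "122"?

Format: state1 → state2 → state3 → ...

Execution trace:
Initial: [t0]122
Step 1: δ(t0, 1) = (tA, 2, L) → [tA]□222

The machine reaches the accept state tA and halts.

State sequence: t0 → tA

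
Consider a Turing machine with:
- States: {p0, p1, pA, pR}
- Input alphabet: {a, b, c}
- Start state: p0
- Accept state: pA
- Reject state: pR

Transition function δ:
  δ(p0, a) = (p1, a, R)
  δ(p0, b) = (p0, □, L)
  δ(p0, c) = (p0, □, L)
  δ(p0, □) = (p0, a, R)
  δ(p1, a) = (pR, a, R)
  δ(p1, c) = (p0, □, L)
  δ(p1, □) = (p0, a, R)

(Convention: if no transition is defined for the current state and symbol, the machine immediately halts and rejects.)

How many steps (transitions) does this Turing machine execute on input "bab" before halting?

Execution trace:
Initial: [p0]bab
Step 1: δ(p0, b) = (p0, □, L) → [p0]□□ab
Step 2: δ(p0, □) = (p0, a, R) → a[p0]□ab
Step 3: δ(p0, □) = (p0, a, R) → aa[p0]ab
Step 4: δ(p0, a) = (p1, a, R) → aaa[p1]b

No transition is defined for δ(p1, b). By convention the machine halts and rejects.

The machine executed 4 steps before halting.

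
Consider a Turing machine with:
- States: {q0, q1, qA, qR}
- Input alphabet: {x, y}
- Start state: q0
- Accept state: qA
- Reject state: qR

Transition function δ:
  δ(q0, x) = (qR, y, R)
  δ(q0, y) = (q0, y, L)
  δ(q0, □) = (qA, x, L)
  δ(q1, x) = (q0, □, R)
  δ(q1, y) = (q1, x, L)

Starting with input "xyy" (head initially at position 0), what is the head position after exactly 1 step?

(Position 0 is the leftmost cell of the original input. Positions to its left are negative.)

Execution trace (head position shown):
Step 0: [q0]xyy  (head at position 0)
Step 1: move right → y[qR]yy  (head at position 1)

After 1 step, the head is at position 1.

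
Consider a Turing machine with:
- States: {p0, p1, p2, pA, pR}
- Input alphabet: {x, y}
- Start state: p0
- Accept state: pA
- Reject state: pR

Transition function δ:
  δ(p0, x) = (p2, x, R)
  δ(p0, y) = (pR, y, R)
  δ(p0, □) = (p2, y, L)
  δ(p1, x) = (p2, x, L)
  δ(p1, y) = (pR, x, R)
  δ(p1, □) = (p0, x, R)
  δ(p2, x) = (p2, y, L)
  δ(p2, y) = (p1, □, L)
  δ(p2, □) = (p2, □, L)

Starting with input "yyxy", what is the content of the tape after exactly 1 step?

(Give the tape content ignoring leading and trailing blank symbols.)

Execution trace:
Initial: [p0]yyxy
Step 1: δ(p0, y) = (pR, y, R) → y[pR]yxy

The machine reaches the reject state pR and halts.

After 1 step, the tape (ignoring leading/trailing blanks) is: yyxy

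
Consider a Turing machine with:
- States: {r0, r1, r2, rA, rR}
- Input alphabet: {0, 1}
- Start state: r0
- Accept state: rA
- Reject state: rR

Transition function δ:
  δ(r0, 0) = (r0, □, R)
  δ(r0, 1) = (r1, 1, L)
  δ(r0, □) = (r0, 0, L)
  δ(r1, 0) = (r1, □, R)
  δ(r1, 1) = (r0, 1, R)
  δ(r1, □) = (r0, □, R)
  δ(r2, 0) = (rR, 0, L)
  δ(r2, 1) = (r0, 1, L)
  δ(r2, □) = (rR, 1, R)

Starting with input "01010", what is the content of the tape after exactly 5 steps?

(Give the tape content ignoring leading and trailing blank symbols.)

Execution trace:
Initial: [r0]01010
Step 1: δ(r0, 0) = (r0, □, R) → □[r0]1010
Step 2: δ(r0, 1) = (r1, 1, L) → [r1]□1010
Step 3: δ(r1, □) = (r0, □, R) → □[r0]1010
Step 4: δ(r0, 1) = (r1, 1, L) → [r1]□1010
Step 5: δ(r1, □) = (r0, □, R) → □[r0]1010

After 5 steps, the tape (ignoring leading/trailing blanks) is: 1010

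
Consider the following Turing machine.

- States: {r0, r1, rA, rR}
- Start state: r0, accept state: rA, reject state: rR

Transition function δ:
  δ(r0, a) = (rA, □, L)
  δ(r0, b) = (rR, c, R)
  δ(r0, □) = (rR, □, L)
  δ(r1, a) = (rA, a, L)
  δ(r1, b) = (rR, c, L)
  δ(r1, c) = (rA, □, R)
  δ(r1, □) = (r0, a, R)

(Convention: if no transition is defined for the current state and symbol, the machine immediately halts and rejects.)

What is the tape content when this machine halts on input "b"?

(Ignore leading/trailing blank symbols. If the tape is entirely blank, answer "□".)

Execution trace:
Initial: [r0]b
Step 1: δ(r0, b) = (rR, c, R) → c[rR]□

The machine reaches the reject state rR and halts.

Final tape (ignoring leading/trailing blanks): c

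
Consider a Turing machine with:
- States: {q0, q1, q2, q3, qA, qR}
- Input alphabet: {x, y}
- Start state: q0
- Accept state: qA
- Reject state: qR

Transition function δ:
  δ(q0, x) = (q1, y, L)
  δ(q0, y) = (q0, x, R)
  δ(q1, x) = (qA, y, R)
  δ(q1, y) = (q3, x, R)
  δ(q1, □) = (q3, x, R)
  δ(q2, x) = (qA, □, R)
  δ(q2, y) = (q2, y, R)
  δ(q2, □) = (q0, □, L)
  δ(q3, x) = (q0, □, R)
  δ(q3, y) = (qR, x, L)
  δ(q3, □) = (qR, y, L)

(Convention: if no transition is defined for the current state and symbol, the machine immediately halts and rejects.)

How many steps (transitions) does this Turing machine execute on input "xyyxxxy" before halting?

Execution trace:
Initial: [q0]xyyxxxy
Step 1: δ(q0, x) = (q1, y, L) → [q1]□yyyxxxy
Step 2: δ(q1, □) = (q3, x, R) → x[q3]yyyxxxy
Step 3: δ(q3, y) = (qR, x, L) → [qR]xxyyxxxy

The machine reaches the reject state qR and halts.

The machine executed 3 steps before halting.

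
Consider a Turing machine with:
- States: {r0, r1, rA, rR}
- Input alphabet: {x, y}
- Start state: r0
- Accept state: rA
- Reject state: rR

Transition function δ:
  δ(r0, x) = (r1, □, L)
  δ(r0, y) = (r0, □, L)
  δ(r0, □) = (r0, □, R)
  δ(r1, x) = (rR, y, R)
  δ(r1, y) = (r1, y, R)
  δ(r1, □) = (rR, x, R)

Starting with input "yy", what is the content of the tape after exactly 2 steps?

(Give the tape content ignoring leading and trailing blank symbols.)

Execution trace:
Initial: [r0]yy
Step 1: δ(r0, y) = (r0, □, L) → [r0]□□y
Step 2: δ(r0, □) = (r0, □, R) → □[r0]□y

After 2 steps, the tape (ignoring leading/trailing blanks) is: y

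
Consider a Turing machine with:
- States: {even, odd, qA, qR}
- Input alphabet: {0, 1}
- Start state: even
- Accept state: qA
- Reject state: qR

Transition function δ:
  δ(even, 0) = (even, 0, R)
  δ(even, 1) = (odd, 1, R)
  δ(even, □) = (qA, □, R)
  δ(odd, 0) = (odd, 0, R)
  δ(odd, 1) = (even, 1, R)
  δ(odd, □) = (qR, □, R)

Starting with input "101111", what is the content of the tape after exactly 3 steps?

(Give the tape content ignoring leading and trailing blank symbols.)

Execution trace:
Initial: [even]101111
Step 1: δ(even, 1) = (odd, 1, R) → 1[odd]01111
Step 2: δ(odd, 0) = (odd, 0, R) → 10[odd]1111
Step 3: δ(odd, 1) = (even, 1, R) → 101[even]111

After 3 steps, the tape (ignoring leading/trailing blanks) is: 101111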